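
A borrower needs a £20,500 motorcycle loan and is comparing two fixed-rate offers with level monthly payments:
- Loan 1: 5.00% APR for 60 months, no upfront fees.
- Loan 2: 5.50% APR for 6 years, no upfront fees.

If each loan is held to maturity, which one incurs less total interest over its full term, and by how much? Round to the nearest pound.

Loan 1: at 5.00% the monthly rate is 0.0041667, so the payment is 20,500 × 0.0041667 / (1 − 1.0041667^−60) = £386.86.
Total interest on Loan 1 = 60 × £386.86 − £20,500 = £2,711.60.
Loan 2: at 5.50% the monthly rate is 0.0045833, so the payment is 20,500 × 0.0045833 / (1 − 1.0045833^−72) = £334.93.
Total interest on Loan 2 = 72 × £334.93 − £20,500 = £3,614.96.
Loan 1 is lower by £903.36.

Loan 1 by £903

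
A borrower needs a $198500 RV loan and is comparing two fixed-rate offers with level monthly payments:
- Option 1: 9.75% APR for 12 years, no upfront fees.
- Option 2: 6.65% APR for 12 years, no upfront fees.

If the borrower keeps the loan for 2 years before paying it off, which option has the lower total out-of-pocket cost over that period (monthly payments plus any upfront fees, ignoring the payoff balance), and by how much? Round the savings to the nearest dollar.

Option 2 by $8,140

Option 1: monthly rate = 9.75%/12 = 0.0081250; payment = 198,500 × 0.0081250 / (1 − (1+0.0081250)^−144) = $2,343.65.
Option 2: monthly rate = 6.65%/12 = 0.0055417; payment = 198,500 × 0.0055417 / (1 − (1+0.0055417)^−144) = $2,004.49.
Over 24 months: Option 1 costs 24 × $2,343.65 = $56,247.60; Option 2 costs 24 × $2,004.49 = $48,107.76.
Option 2 is cheaper by $56,247.60 − $48,107.76 = $8,139.84.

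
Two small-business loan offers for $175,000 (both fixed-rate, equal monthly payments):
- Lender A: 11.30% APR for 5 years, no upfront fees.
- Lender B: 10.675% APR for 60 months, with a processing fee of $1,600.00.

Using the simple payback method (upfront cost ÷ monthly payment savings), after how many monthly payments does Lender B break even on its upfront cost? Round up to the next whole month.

30 months

Lender A: at 11.30% the monthly rate is 0.0094167, so the payment is 175,000 × 0.0094167 / (1 − 1.0094167^−60) = $3,831.16.
Lender B: at 10.675% the monthly rate is 0.0088958, so the payment is 175,000 × 0.0088958 / (1 − 1.0088958^−60) = $3,776.62.
Monthly savings = $3,831.16 − $3,776.62 = $54.54.
Break-even = $1,600.00 / $54.54 = 29.34 → 30 months.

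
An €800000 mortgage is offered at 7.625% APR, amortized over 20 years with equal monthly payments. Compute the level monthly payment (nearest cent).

At 7.625% the monthly rate is 0.0063542, so the payment is 800,000 × 0.0063542 / (1 − 1.0063542^−240) = €6,506.03.

€6,506.03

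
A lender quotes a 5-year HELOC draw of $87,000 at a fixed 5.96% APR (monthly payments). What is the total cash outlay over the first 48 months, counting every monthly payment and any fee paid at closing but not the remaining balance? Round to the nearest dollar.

$80,656

Monthly rate = 5.96%/12 = 0.0049667; payment = 87,000 × 0.0049667 / (1 − (1+0.0049667)^−60) = $1,680.34.
Total outlay = 48 × $1,680.34 = $80,656.32.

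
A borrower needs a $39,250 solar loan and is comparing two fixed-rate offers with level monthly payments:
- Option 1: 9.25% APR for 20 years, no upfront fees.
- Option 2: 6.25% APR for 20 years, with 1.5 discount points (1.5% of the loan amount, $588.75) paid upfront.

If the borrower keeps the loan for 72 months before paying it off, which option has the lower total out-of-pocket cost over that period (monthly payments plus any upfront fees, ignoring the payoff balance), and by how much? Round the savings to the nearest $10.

Option 2 by $4,640

Option 1: at 9.25% the monthly rate is 0.0077083, so the payment is 39,250 × 0.0077083 / (1 − 1.0077083^−240) = $359.48.
Option 2: monthly rate = 6.25%/12 = 0.0052083; payment = 39,250 × 0.0052083 / (1 − (1+0.0052083)^−240) = $286.89.
Over 72 months: Option 1 costs 72 × $359.48 = $25,882.56; Option 2 costs 72 × $286.89 + $588.75 = $21,244.83.
Option 2 is cheaper by $25,882.56 − $21,244.83 = $4,637.73.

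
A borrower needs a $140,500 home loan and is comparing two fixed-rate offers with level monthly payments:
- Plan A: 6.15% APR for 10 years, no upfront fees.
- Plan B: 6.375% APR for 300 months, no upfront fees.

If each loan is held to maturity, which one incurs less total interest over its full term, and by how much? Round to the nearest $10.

Plan A: at 6.15% the monthly rate is 0.0051250, so the payment is 140,500 × 0.0051250 / (1 − 1.0051250^−120) = $1,570.44.
Total interest on Plan A = 120 × $1,570.44 − $140,500 = $47,952.80.
Plan B: monthly rate = 6.375%/12 = 0.0053125; payment = 140,500 × 0.0053125 / (1 − (1+0.0053125)^−300) = $937.72.
Total interest on Plan B = 300 × $937.72 − $140,500 = $140,816.00.
Plan A is lower by $92,863.20.

Plan A by $92,860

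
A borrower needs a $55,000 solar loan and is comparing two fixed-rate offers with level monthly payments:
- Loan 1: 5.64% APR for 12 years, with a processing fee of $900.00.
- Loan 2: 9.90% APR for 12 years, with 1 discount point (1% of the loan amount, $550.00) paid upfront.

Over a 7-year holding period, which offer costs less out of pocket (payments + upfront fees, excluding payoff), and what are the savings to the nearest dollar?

Loan 1: monthly rate = 5.64%/12 = 0.0047000; payment = 55,000 × 0.0047000 / (1 − (1+0.0047000)^−144) = $526.53.
Loan 2: monthly rate = 9.9%/12 = 0.0082500; payment = 55,000 × 0.0082500 / (1 − (1+0.0082500)^−144) = $654.12.
Over 84 months: Loan 1 costs 84 × $526.53 + $900.00 = $45,128.52; Loan 2 costs 84 × $654.12 + $550.00 = $55,496.08.
Loan 1 is cheaper by $55,496.08 − $45,128.52 = $10,367.56.

Loan 1 by $10,368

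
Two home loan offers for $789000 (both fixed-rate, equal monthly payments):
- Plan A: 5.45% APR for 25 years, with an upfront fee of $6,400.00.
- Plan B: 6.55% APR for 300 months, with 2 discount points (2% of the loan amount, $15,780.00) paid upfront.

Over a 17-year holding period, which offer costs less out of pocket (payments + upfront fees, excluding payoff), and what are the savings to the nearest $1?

Plan A: at 5.45% the monthly rate is 0.0045417, so the payment is 789,000 × 0.0045417 / (1 − 1.0045417^−300) = $4,821.62.
Plan B: monthly rate = 6.55%/12 = 0.0054583; payment = 789,000 × 0.0054583 / (1 − (1+0.0054583)^−300) = $5,352.06.
Over 204 months: Plan A costs 204 × $4,821.62 + $6,400.00 = $990,010.48; Plan B costs 204 × $5,352.06 + $15,780.00 = $1,107,600.24.
Plan A is cheaper by $1,107,600.24 − $990,010.48 = $117,589.76.

Plan A by $117,590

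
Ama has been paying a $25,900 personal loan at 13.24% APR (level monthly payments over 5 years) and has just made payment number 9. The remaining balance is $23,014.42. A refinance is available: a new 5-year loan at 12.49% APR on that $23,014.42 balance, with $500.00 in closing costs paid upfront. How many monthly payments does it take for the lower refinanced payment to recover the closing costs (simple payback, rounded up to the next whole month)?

Current payment = 25,900 × 13.24%/12 / (1 − (1+0.0110333)^−60) = $592.49.
Refinanced payment = 23,014.42 × 0.0104083 / (1 − (1+0.0104083)^−60) = $517.66.
Monthly savings = $592.49 − $517.66 = $74.83.
Break-even = $500.00 / $74.83 = 6.68 → 7 months.

7 months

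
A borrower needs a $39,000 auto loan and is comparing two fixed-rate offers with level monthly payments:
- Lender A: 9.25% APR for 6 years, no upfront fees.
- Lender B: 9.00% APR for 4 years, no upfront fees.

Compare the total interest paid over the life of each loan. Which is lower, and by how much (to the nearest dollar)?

Lender A: at 9.25% the monthly rate is 0.0077083, so the payment is 39,000 × 0.0077083 / (1 − 1.0077083^−72) = $707.84.
Total interest on Lender A = 72 × $707.84 − $39,000 = $11,964.48.
Lender B: at 9.00% the monthly rate is 0.0075000, so the payment is 39,000 × 0.0075000 / (1 − 1.0075000^−48) = $970.52.
Total interest on Lender B = 48 × $970.52 − $39,000 = $7,584.96.
Lender B is lower by $4,379.52.

Lender B by $4,380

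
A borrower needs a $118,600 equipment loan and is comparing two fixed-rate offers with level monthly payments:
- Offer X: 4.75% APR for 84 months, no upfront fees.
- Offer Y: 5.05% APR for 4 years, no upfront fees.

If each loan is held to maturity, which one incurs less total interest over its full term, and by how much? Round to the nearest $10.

Offer X: monthly rate = 4.75%/12 = 0.0039583; payment = 118,600 × 0.0039583 / (1 − (1+0.0039583)^−84) = $1,662.38.
Total interest on Offer X = 84 × $1,662.38 − $118,600 = $21,039.92.
Offer Y: at 5.05% the monthly rate is 0.0042083, so the payment is 118,600 × 0.0042083 / (1 − 1.0042083^−48) = $2,733.96.
Total interest on Offer Y = 48 × $2,733.96 − $118,600 = $12,630.08.
Offer Y is lower by $8,409.84.

Offer Y by $8,410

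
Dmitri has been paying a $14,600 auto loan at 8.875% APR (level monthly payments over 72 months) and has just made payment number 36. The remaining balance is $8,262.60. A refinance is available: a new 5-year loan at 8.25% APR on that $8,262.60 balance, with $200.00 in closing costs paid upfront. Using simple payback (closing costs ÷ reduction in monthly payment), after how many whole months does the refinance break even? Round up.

3 months

Current payment = 14,600 × 8.875%/12 / (1 − (1+0.0073958)^−72) = $262.27.
Refinanced payment = 8,262.60 × 0.0068750 / (1 − (1+0.0068750)^−60) = $168.53.
Monthly savings = $262.27 − $168.53 = $93.74.
Break-even = $200.00 / $93.74 = 2.13 → 3 months.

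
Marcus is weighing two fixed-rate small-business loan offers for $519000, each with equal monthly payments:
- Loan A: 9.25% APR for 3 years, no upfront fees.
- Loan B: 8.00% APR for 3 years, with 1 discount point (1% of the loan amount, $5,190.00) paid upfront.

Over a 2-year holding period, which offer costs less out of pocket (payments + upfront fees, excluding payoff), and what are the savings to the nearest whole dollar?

Loan A: monthly rate = 9.25%/12 = 0.0077083; payment = 519,000 × 0.0077083 / (1 − (1+0.0077083)^−36) = $16,564.51.
Loan B: at 8.00% the monthly rate is 0.0066667, so the payment is 519,000 × 0.0066667 / (1 − 1.0066667^−36) = $16,263.57.
Over 24 months: Loan A costs 24 × $16,564.51 = $397,548.24; Loan B costs 24 × $16,263.57 + $5,190.00 = $395,515.68.
Loan B is cheaper by $397,548.24 − $395,515.68 = $2,032.56.

Loan B by $2,033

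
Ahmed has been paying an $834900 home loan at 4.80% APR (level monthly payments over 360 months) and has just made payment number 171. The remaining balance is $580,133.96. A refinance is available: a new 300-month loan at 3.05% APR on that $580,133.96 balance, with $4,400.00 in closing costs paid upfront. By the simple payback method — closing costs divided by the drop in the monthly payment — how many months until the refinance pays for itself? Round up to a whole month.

Current payment = 834,900 × 4.8%/12 / (1 − (1+0.0040000)^−360) = $4,380.43.
Refinanced payment = 580,133.96 × 0.0025417 / (1 − (1+0.0025417)^−300) = $2,766.17.
Monthly savings = $4,380.43 − $2,766.17 = $1,614.26.
Break-even = $4,400.00 / $1,614.26 = 2.73 → 3 months.

3 months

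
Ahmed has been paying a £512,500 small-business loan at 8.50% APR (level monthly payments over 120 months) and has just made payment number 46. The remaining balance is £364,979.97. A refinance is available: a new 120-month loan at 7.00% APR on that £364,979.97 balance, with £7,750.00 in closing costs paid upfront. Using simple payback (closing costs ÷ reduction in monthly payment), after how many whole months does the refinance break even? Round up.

4 months

Current payment = 512,500 × 8.5%/12 / (1 − (1+0.0070833)^−120) = £6,354.27.
Refinanced payment = 364,979.97 × 0.0058333 / (1 − (1+0.0058333)^−120) = £4,237.73.
Monthly savings = £6,354.27 − £4,237.73 = £2,116.54.
Break-even = £7,750.00 / £2,116.54 = 3.66 → 4 months.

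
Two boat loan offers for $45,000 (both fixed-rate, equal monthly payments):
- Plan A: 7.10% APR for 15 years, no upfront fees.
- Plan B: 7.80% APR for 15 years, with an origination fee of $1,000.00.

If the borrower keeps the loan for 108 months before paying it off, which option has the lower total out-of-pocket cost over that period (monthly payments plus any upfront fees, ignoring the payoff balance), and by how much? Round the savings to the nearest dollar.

Plan A: at 7.10% the monthly rate is 0.0059167, so the payment is 45,000 × 0.0059167 / (1 − 1.0059167^−180) = $406.99.
Plan B: at 7.80% the monthly rate is 0.0065000, so the payment is 45,000 × 0.0065000 / (1 − 1.0065000^−180) = $424.86.
Over 108 months: Plan A costs 108 × $406.99 = $43,954.92; Plan B costs 108 × $424.86 + $1,000.00 = $46,884.88.
Plan A is cheaper by $46,884.88 − $43,954.92 = $2,929.96.

Plan A by $2,930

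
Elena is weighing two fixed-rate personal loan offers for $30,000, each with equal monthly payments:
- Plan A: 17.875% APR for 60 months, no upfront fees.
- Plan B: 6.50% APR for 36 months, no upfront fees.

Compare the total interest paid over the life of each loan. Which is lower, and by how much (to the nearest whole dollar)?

Plan B by $12,485

Plan A: at 17.875% the monthly rate is 0.0148958, so the payment is 30,000 × 0.0148958 / (1 − 1.0148958^−60) = $759.76.
Total interest on Plan A = 60 × $759.76 − $30,000 = $15,585.60.
Plan B: at 6.50% the monthly rate is 0.0054167, so the payment is 30,000 × 0.0054167 / (1 − 1.0054167^−36) = $919.47.
Total interest on Plan B = 36 × $919.47 − $30,000 = $3,100.92.
Plan B is lower by $12,484.68.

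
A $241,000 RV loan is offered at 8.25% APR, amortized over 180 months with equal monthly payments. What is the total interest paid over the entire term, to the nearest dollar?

Monthly rate = 8.25%/12 = 0.0068750; payment = 241,000 × 0.0068750 / (1 − (1+0.0068750)^−180) = $2,338.04.
Total paid = 180 × $2,338.04 = $420,847.20; interest = $420,847.20 − $241,000 = $179,847.20.

$179,847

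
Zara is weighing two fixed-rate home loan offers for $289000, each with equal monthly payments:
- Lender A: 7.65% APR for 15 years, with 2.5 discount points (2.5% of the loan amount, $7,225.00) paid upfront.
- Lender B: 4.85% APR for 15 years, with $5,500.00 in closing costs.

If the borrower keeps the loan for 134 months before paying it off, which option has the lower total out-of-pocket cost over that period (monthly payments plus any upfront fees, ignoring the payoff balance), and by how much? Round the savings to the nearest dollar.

Lender A: at 7.65% the monthly rate is 0.0063750, so the payment is 289,000 × 0.0063750 / (1 − 1.0063750^−180) = $2,703.76.
Lender B: at 4.85% the monthly rate is 0.0040417, so the payment is 289,000 × 0.0040417 / (1 − 1.0040417^−180) = $2,262.88.
Over 134 months: Lender A costs 134 × $2,703.76 + $7,225.00 = $369,528.84; Lender B costs 134 × $2,262.88 + $5,500.00 = $308,725.92.
Lender B is cheaper by $369,528.84 − $308,725.92 = $60,802.92.

Lender B by $60,803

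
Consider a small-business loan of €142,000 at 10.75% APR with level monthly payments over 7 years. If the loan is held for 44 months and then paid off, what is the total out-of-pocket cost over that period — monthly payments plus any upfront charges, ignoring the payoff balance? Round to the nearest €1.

€106,161

At 10.75% the monthly rate is 0.0089583, so the payment is 142,000 × 0.0089583 / (1 − 1.0089583^−84) = €2,412.76.
Total outlay = 44 × €2,412.76 = €106,161.44.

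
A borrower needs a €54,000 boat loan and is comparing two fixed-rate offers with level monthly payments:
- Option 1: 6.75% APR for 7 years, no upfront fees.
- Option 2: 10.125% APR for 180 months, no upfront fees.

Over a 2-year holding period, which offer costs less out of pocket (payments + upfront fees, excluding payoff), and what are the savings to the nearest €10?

Option 1: monthly rate = 6.75%/12 = 0.0056250; payment = 54,000 × 0.0056250 / (1 − (1+0.0056250)^−84) = €808.42.
Option 2: at 10.125% the monthly rate is 0.0084375, so the payment is 54,000 × 0.0084375 / (1 − 1.0084375^−180) = €584.42.
Over 24 months: Option 1 costs 24 × €808.42 = €19,402.08; Option 2 costs 24 × €584.42 = €14,026.08.
Option 2 is cheaper by €19,402.08 − €14,026.08 = €5,376.00.

Option 2 by €5,380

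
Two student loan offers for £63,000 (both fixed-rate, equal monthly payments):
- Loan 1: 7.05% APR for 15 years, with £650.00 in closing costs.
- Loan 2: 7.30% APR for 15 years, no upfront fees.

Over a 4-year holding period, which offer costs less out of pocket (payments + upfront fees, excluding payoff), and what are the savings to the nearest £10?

Loan 1: at 7.05% the monthly rate is 0.0058750, so the payment is 63,000 × 0.0058750 / (1 − 1.0058750^−180) = £568.02.
Loan 2: monthly rate = 7.3%/12 = 0.0060833; payment = 63,000 × 0.0060833 / (1 − (1+0.0060833)^−180) = £576.88.
Over 48 months: Loan 1 costs 48 × £568.02 + £650.00 = £27,914.96; Loan 2 costs 48 × £576.88 = £27,690.24.
Loan 2 is cheaper by £27,914.96 − £27,690.24 = £224.72.

Loan 2 by £220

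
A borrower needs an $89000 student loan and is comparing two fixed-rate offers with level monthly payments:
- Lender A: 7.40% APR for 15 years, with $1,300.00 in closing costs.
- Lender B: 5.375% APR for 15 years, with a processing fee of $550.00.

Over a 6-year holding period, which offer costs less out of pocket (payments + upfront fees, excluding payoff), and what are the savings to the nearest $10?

Lender A: monthly rate = 7.4%/12 = 0.0061667; payment = 89,000 × 0.0061667 / (1 − (1+0.0061667)^−180) = $819.99.
Lender B: monthly rate = 5.375%/12 = 0.0044792; payment = 89,000 × 0.0044792 / (1 − (1+0.0044792)^−180) = $721.31.
Over 72 months: Lender A costs 72 × $819.99 + $1,300.00 = $60,339.28; Lender B costs 72 × $721.31 + $550.00 = $52,484.32.
Lender B is cheaper by $60,339.28 − $52,484.32 = $7,854.96.

Lender B by $7,850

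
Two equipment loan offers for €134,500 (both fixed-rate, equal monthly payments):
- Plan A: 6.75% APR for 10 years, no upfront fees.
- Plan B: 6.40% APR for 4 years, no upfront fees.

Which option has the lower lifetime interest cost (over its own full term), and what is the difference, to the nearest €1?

Plan A: at 6.75% the monthly rate is 0.0056250, so the payment is 134,500 × 0.0056250 / (1 − 1.0056250^−120) = €1,544.38.
Total interest on Plan A = 120 × €1,544.38 − €134,500 = €50,825.60.
Plan B: at 6.40% the monthly rate is 0.0053333, so the payment is 134,500 × 0.0053333 / (1 − 1.0053333^−48) = €3,183.46.
Total interest on Plan B = 48 × €3,183.46 − €134,500 = €18,306.08.
Plan B is lower by €32,519.52.

Plan B by €32,520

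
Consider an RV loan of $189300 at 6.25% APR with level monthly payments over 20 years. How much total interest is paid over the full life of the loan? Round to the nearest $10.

Monthly rate = 6.25%/12 = 0.0052083; payment = 189,300 × 0.0052083 / (1 − (1+0.0052083)^−240) = $1,383.65.
Total paid = 240 × $1,383.65 = $332,076.00; interest = $332,076.00 − $189,300 = $142,776.00.

$142,780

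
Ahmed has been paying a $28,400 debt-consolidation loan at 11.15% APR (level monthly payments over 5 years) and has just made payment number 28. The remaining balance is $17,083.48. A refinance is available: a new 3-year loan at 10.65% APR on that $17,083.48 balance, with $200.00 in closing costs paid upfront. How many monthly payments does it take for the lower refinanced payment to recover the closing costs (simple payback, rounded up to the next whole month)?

4 months

Current payment = 28,400 × 11.15%/12 / (1 − (1+0.0092917)^−60) = $619.61.
Refinanced payment = 17,083.48 × 0.0088750 / (1 − (1+0.0088750)^−36) = $556.46.
Monthly savings = $619.61 − $556.46 = $63.15.
Break-even = $200.00 / $63.15 = 3.17 → 4 months.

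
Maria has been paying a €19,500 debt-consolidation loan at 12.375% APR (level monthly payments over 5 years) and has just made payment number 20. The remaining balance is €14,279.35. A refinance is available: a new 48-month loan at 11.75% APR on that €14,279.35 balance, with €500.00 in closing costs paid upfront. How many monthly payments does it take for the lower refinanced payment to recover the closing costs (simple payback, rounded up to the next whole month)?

8 months

Current payment = 19,500 × 12.375%/12 / (1 − (1+0.0103125)^−60) = €437.47.
Refinanced payment = 14,279.35 × 0.0097917 / (1 − (1+0.0097917)^−48) = €374.28.
Monthly savings = €437.47 − €374.28 = €63.19.
Break-even = €500.00 / €63.19 = 7.91 → 8 months.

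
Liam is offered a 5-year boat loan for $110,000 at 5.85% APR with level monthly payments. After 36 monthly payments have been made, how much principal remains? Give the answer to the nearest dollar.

With monthly rate i = 5.85%/12 = 0.0048750, the balance after k of n payments is P · [(1+i)^n − (1+i)^k] / [(1+i)^n − 1].
(1+0.0048750)^60 = 1.33882095 and (1+0.0048750)^36 = 1.19133390, so the balance is 110,000 × (1.33882095 − 1.19133390) / (1.33882095 − 1) = $47,882.45.

$47,882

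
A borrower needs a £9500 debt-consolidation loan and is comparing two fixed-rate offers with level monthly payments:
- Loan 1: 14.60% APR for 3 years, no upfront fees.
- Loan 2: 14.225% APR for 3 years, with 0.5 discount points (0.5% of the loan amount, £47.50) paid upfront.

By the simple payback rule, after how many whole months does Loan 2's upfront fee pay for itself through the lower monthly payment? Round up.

28 months

Loan 1: monthly rate = 14.6%/12 = 0.0121667; payment = 9,500 × 0.0121667 / (1 − (1+0.0121667)^−36) = £327.46.
Loan 2: at 14.225% the monthly rate is 0.0118542, so the payment is 9,500 × 0.0118542 / (1 − 1.0118542^−36) = £325.73.
Monthly savings = £327.46 − £325.73 = £1.73.
Break-even = £47.50 / £1.73 = 27.46 → 28 months.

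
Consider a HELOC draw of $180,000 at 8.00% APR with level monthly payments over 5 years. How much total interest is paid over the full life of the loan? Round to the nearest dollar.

$38,985

Monthly rate = 8%/12 = 0.0066667; payment = 180,000 × 0.0066667 / (1 − (1+0.0066667)^−60) = $3,649.75.
Total paid = 60 × $3,649.75 = $218,985.00; interest = $218,985.00 − $180,000 = $38,985.00.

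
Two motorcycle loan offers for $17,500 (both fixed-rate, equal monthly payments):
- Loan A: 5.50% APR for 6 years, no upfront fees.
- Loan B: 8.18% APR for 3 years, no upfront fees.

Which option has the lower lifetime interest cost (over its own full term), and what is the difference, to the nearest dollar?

Loan B by $791

Loan A: at 5.50% the monthly rate is 0.0045833, so the payment is 17,500 × 0.0045833 / (1 − 1.0045833^−72) = $285.91.
Total interest on Loan A = 72 × $285.91 − $17,500 = $3,085.52.
Loan B: at 8.18% the monthly rate is 0.0068167, so the payment is 17,500 × 0.0068167 / (1 − 1.0068167^−36) = $549.84.
Total interest on Loan B = 36 × $549.84 − $17,500 = $2,294.24.
Loan B is lower by $791.28.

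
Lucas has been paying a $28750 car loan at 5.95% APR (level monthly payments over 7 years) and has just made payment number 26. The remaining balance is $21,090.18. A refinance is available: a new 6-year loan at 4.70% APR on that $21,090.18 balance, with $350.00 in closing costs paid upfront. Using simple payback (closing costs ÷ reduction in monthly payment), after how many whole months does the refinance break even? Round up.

5 months

Current payment = 28,750 × 5.95%/12 / (1 − (1+0.0049583)^−84) = $419.31.
Refinanced payment = 21,090.18 × 0.0039167 / (1 − (1+0.0039167)^−72) = $336.73.
Monthly savings = $419.31 − $336.73 = $82.58.
Break-even = $350.00 / $82.58 = 4.24 → 5 months.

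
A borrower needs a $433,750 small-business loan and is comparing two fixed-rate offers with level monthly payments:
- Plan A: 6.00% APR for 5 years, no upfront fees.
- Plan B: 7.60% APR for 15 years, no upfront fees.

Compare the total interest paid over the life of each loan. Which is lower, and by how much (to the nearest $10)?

Plan A: at 6.00% the monthly rate is 0.0050000, so the payment is 433,750 × 0.0050000 / (1 − 1.0050000^−60) = $8,385.60.
Total interest on Plan A = 60 × $8,385.60 − $433,750 = $69,386.00.
Plan B: monthly rate = 7.6%/12 = 0.0063333; payment = 433,750 × 0.0063333 / (1 − (1+0.0063333)^−180) = $4,045.60.
Total interest on Plan B = 180 × $4,045.60 − $433,750 = $294,458.00.
Plan A is lower by $225,072.00.

Plan A by $225,070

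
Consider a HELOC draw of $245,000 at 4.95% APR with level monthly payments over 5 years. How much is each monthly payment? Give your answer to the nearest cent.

$4,617.84

Monthly rate = 4.95%/12 = 0.0041250; payment = 245,000 × 0.0041250 / (1 − (1+0.0041250)^−60) = $4,617.84.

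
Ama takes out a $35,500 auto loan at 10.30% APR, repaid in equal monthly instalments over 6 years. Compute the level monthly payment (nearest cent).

$663.05

Monthly rate = 10.3%/12 = 0.0085833; payment = 35,500 × 0.0085833 / (1 − (1+0.0085833)^−72) = $663.05.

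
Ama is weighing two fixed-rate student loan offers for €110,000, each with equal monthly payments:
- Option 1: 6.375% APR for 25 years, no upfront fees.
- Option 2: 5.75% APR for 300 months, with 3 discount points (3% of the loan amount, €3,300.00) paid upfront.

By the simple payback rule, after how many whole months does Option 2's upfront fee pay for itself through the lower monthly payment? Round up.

Option 1: at 6.375% the monthly rate is 0.0053125, so the payment is 110,000 × 0.0053125 / (1 − 1.0053125^−300) = €734.16.
Option 2: at 5.75% the monthly rate is 0.0047917, so the payment is 110,000 × 0.0047917 / (1 − 1.0047917^−300) = €692.02.
Monthly savings = €734.16 − €692.02 = €42.14.
Break-even = €3,300.00 / €42.14 = 78.31 → 79 months.

79 months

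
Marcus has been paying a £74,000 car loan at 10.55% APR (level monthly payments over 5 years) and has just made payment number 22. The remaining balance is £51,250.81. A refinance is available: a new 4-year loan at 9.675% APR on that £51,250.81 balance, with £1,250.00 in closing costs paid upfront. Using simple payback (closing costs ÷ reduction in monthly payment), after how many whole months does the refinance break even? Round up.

5 months

Current payment = 74,000 × 10.55%/12 / (1 − (1+0.0087917)^−60) = £1,592.38.
Refinanced payment = 51,250.81 × 0.0080625 / (1 − (1+0.0080625)^−48) = £1,291.87.
Monthly savings = £1,592.38 − £1,291.87 = £300.51.
Break-even = £1,250.00 / £300.51 = 4.16 → 5 months.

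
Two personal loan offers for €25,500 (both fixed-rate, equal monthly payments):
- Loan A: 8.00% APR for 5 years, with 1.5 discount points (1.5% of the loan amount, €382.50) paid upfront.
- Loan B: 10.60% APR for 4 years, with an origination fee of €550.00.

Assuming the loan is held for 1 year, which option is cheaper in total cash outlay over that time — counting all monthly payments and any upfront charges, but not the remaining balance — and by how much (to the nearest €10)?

Loan A: monthly rate = 8%/12 = 0.0066667; payment = 25,500 × 0.0066667 / (1 − (1+0.0066667)^−60) = €517.05.
Loan B: monthly rate = 10.6%/12 = 0.0088333; payment = 25,500 × 0.0088333 / (1 − (1+0.0088333)^−48) = €654.12.
Over 12 months: Loan A costs 12 × €517.05 + €382.50 = €6,587.10; Loan B costs 12 × €654.12 + €550.00 = €8,399.44.
Loan A is cheaper by €8,399.44 − €6,587.10 = €1,812.34.

Loan A by €1,810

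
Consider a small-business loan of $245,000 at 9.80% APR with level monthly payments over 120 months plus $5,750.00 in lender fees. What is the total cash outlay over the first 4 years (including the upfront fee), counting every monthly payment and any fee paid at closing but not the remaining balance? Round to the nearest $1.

$159,860

At 9.80% the monthly rate is 0.0081667, so the payment is 245,000 × 0.0081667 / (1 − 1.0081667^−120) = $3,210.62.
Total outlay = 48 × $3,210.62 + $5,750.00 = $159,859.76.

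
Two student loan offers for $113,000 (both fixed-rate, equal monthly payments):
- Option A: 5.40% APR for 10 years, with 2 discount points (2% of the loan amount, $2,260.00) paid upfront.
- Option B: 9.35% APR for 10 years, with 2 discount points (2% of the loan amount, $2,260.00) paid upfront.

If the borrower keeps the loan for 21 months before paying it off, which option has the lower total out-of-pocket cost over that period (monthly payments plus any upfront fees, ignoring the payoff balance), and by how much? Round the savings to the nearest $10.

Option A: at 5.40% the monthly rate is 0.0045000, so the payment is 113,000 × 0.0045000 / (1 − 1.0045000^−120) = $1,220.76.
Option B: monthly rate = 9.35%/12 = 0.0077917; payment = 113,000 × 0.0077917 / (1 − (1+0.0077917)^−120) = $1,452.93.
Over 21 months: Option A costs 21 × $1,220.76 + $2,260.00 = $27,895.96; Option B costs 21 × $1,452.93 + $2,260.00 = $32,771.53.
Option A is cheaper by $32,771.53 − $27,895.96 = $4,875.57.

Option A by $4,880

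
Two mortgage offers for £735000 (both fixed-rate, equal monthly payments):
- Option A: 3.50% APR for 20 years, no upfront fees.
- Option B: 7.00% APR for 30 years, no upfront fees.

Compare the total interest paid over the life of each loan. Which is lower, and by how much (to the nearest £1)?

Option A: monthly rate = 3.5%/12 = 0.0029167; payment = 735,000 × 0.0029167 / (1 − (1+0.0029167)^−240) = £4,262.70.
Total interest on Option A = 240 × £4,262.70 − £735,000 = £288,048.00.
Option B: at 7.00% the monthly rate is 0.0058333, so the payment is 735,000 × 0.0058333 / (1 − 1.0058333^−360) = £4,889.97.
Total interest on Option B = 360 × £4,889.97 − £735,000 = £1,025,389.20.
Option A is lower by £737,341.20.

Option A by £737,341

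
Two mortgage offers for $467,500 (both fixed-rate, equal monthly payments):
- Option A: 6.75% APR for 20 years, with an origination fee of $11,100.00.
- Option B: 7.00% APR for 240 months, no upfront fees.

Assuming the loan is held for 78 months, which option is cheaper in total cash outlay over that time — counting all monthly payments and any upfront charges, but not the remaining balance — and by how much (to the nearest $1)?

Option B by $5,654

Option A: at 6.75% the monthly rate is 0.0056250, so the payment is 467,500 × 0.0056250 / (1 − 1.0056250^−240) = $3,554.70.
Option B: at 7.00% the monthly rate is 0.0058333, so the payment is 467,500 × 0.0058333 / (1 − 1.0058333^−240) = $3,624.52.
Over 78 months: Option A costs 78 × $3,554.70 + $11,100.00 = $288,366.60; Option B costs 78 × $3,624.52 = $282,712.56.
Option B is cheaper by $288,366.60 − $282,712.56 = $5,654.04.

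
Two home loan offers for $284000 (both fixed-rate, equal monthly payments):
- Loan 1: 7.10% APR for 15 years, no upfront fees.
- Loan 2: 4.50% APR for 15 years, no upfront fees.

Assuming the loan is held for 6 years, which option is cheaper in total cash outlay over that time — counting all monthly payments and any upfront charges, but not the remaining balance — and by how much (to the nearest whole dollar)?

Loan 2 by $28,512

Loan 1: at 7.10% the monthly rate is 0.0059167, so the payment is 284,000 × 0.0059167 / (1 − 1.0059167^−180) = $2,568.58.
Loan 2: at 4.50% the monthly rate is 0.0037500, so the payment is 284,000 × 0.0037500 / (1 − 1.0037500^−180) = $2,172.58.
Over 72 months: Loan 1 costs 72 × $2,568.58 = $184,937.76; Loan 2 costs 72 × $2,172.58 = $156,425.76.
Loan 2 is cheaper by $184,937.76 − $156,425.76 = $28,512.00.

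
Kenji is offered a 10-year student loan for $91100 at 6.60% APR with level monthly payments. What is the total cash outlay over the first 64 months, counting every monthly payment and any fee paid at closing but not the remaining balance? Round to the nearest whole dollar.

$66,500

At 6.60% the monthly rate is 0.0055000, so the payment is 91,100 × 0.0055000 / (1 − 1.0055000^−120) = $1,039.06.
Total outlay = 64 × $1,039.06 = $66,499.84.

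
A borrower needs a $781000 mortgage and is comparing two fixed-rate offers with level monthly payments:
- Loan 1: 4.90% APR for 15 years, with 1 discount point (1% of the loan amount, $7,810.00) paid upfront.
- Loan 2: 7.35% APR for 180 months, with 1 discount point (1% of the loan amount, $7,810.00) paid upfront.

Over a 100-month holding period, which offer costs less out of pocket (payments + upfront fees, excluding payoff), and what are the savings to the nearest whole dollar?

Loan 1 by $103,806

Loan 1: monthly rate = 4.9%/12 = 0.0040833; payment = 781,000 × 0.0040833 / (1 − (1+0.0040833)^−180) = $6,135.49.
Loan 2: monthly rate = 7.35%/12 = 0.0061250; payment = 781,000 × 0.0061250 / (1 − (1+0.0061250)^−180) = $7,173.55.
Over 100 months: Loan 1 costs 100 × $6,135.49 + $7,810.00 = $621,359.00; Loan 2 costs 100 × $7,173.55 + $7,810.00 = $725,165.00.
Loan 1 is cheaper by $725,165.00 − $621,359.00 = $103,806.00.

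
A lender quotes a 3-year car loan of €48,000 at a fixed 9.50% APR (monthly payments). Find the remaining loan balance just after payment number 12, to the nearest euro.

€33,488

With monthly rate i = 9.5%/12 = 0.0079167, the balance after k of n payments is P · [(1+i)^n − (1+i)^k] / [(1+i)^n − 1].
(1+0.0079167)^36 = 1.32827060 and (1+0.0079167)^12 = 1.09924758, so the balance is 48,000 × (1.32827060 − 1.09924758) / (1.32827060 − 1) = €33,487.94.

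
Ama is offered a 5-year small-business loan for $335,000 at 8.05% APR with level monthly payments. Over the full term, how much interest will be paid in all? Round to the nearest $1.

Monthly rate = 8.05%/12 = 0.0067083; payment = 335,000 × 0.0067083 / (1 − (1+0.0067083)^−60) = $6,800.61.
Total paid = 60 × $6,800.61 = $408,036.60; interest = $408,036.60 − $335,000 = $73,036.60.

$73,037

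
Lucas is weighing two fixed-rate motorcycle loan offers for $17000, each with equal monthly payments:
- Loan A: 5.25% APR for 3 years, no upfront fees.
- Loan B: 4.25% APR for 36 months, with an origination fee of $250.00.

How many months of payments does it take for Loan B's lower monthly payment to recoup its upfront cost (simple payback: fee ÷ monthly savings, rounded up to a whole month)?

33 months

Loan A: at 5.25% the monthly rate is 0.0043750, so the payment is 17,000 × 0.0043750 / (1 − 1.0043750^−36) = $511.42.
Loan B: monthly rate = 4.25%/12 = 0.0035417; payment = 17,000 × 0.0035417 / (1 − (1+0.0035417)^−36) = $503.80.
Monthly savings = $511.42 − $503.80 = $7.62.
Break-even = $250.00 / $7.62 = 32.81 → 33 months.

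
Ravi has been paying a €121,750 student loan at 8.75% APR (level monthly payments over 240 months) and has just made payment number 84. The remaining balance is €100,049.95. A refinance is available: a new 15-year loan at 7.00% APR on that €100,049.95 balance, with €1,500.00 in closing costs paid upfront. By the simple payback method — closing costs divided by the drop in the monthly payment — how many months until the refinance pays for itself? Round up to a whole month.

Current payment = 121,750 × 8.75%/12 / (1 − (1+0.0072917)^−240) = €1,075.92.
Refinanced payment = 100,049.95 × 0.0058333 / (1 − (1+0.0058333)^−180) = €899.28.
Monthly savings = €1,075.92 − €899.28 = €176.64.
Break-even = €1,500.00 / €176.64 = 8.49 → 9 months.

9 months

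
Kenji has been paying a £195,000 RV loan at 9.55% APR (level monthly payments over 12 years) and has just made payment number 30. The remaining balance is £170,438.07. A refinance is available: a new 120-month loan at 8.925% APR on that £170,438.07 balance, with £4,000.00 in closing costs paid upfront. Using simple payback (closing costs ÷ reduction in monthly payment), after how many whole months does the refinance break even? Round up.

32 months

Current payment = 195,000 × 9.55%/12 / (1 − (1+0.0079583)^−144) = £2,279.99.
Refinanced payment = 170,438.07 × 0.0074375 / (1 − (1+0.0074375)^−120) = £2,152.13.
Monthly savings = £2,279.99 − £2,152.13 = £127.86.
Break-even = £4,000.00 / £127.86 = 31.28 → 32 months.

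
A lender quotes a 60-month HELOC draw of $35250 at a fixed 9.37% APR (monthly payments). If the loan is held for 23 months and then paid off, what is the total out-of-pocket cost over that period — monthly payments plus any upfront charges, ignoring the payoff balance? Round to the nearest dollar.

$16,976

At 9.37% the monthly rate is 0.0078083, so the payment is 35,250 × 0.0078083 / (1 − 1.0078083^−60) = $738.08.
Total outlay = 23 × $738.08 = $16,975.84.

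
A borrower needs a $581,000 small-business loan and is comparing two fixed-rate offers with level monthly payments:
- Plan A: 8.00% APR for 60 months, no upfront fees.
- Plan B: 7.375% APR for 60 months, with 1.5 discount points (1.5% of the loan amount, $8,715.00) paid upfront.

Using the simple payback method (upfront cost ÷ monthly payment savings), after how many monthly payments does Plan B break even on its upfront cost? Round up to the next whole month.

Plan A: at 8.00% the monthly rate is 0.0066667, so the payment is 581,000 × 0.0066667 / (1 − 1.0066667^−60) = $11,780.59.
Plan B: at 7.375% the monthly rate is 0.0061458, so the payment is 581,000 × 0.0061458 / (1 − 1.0061458^−60) = $11,607.57.
Monthly savings = $11,780.59 − $11,607.57 = $173.02.
Break-even = $8,715.00 / $173.02 = 50.37 → 51 months.

51 months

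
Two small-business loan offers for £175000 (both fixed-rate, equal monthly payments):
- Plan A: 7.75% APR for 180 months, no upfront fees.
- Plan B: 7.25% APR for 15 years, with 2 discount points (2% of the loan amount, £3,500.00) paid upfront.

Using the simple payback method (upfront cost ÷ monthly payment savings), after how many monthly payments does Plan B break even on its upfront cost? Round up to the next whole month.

Plan A: at 7.75% the monthly rate is 0.0064583, so the payment is 175,000 × 0.0064583 / (1 − 1.0064583^−180) = £1,647.23.
Plan B: monthly rate = 7.25%/12 = 0.0060417; payment = 175,000 × 0.0060417 / (1 − (1+0.0060417)^−180) = £1,597.51.
Monthly savings = £1,647.23 − £1,597.51 = £49.72.
Break-even = £3,500.00 / £49.72 = 70.39 → 71 months.

71 months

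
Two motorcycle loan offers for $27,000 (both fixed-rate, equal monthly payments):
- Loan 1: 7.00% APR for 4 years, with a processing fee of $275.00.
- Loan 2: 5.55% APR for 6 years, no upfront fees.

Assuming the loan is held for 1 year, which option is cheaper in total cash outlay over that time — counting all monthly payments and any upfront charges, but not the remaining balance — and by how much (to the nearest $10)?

Loan 2 by $2,730

Loan 1: at 7.00% the monthly rate is 0.0058333, so the payment is 27,000 × 0.0058333 / (1 − 1.0058333^−48) = $646.55.
Loan 2: at 5.55% the monthly rate is 0.0046250, so the payment is 27,000 × 0.0046250 / (1 − 1.0046250^−72) = $441.75.
Over 12 months: Loan 1 costs 12 × $646.55 + $275.00 = $8,033.60; Loan 2 costs 12 × $441.75 = $5,301.00.
Loan 2 is cheaper by $8,033.60 − $5,301.00 = $2,732.60.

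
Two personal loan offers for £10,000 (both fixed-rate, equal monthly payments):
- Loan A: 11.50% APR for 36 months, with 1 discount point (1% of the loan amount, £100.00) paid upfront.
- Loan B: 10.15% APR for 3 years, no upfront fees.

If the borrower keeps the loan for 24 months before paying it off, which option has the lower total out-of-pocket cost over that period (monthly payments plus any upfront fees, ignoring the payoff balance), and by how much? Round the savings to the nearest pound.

Loan A: monthly rate = 11.5%/12 = 0.0095833; payment = 10,000 × 0.0095833 / (1 − (1+0.0095833)^−36) = £329.76.
Loan B: monthly rate = 10.15%/12 = 0.0084583; payment = 10,000 × 0.0084583 / (1 − (1+0.0084583)^−36) = £323.38.
Over 24 months: Loan A costs 24 × £329.76 + £100.00 = £8,014.24; Loan B costs 24 × £323.38 = £7,761.12.
Loan B is cheaper by £8,014.24 − £7,761.12 = £253.12.

Loan B by £253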